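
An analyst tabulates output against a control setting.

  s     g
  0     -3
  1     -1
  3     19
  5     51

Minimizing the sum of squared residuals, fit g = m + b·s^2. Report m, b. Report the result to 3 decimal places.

Sums needed: Σ1 = 4, Σs^2 = 35, Σs^2·s^2 = 707.
For Mᵀg: Σg = 66, Σs^2·g = 1445.
So MᵀM·[m, b]ᵀ = Mᵀg: [[4, 35]; [35, 707]]·[m, b]ᵀ = [66, 1445]ᵀ.
Eliminating b: 707·(row 1) − 35·(row 2) gives 1603·m = 707·66 − 35·1445 = -3913, so m = -559/229.
Then b = (1445 − 35·(-559/229))/707 = 3470/1603.

m = -2.441, b = 2.165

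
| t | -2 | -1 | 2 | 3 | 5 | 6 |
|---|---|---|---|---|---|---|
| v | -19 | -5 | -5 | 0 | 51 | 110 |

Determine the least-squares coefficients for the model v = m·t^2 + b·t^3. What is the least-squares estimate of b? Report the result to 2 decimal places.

The normal equations are: 2035·m + 11143·b = 5134;  11143·m + 63139·b = 30252.
Determinant 2035·63139 − 11143² = 4321416.
m = (5134·63139 − 11143·30252)/4321416 = -6471205/2160708; b = (2035·30252 − 11143·5134)/4321416 = 197939/196428.

b = 1.01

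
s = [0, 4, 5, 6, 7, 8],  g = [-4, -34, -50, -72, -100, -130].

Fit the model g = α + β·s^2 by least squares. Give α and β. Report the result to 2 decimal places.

AᵀA·[α, β]ᵀ = Aᵀg reads: 6·α + 190·β = -390;  190·α + 8674·β = -17606.
Δ = 6·8674 − 190² = 15944.
α = ((-390)·8674 − 190·(-17606))/15944 = -4715/1993; β = (6·(-17606) − 190·(-390))/15944 = -3942/1993.

α = -2.37, β = -1.98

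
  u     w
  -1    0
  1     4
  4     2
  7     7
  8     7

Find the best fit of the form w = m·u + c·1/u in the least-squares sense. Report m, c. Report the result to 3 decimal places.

m = 0.855, c = 1.001

The normal equations are: 131·m + 5·c = 117;  5·m + (6581/3136)·c = 51/8.
(Σu·u = 131, Σu·1/u = 5, Σ1/u·1/u = 6581/3136, Σu·w = 117, Σ1/u·w = 51/8.)
Determinant 131·(6581/3136) − 5² = 783711/3136.
m = (117·(6581/3136) − 5·(51/8))/(783711/3136) = 223339/261237; c = (131·(51/8) − 5·117)/(783711/3136) = 261464/261237.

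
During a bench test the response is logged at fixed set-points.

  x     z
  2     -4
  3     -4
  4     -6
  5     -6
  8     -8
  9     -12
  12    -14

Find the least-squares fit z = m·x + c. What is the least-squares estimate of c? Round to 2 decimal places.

Compute the Gram sums: Σx·x = 343, Σx = 43, Σ1 = 7.
Right-hand side: Σx·z = -414, Σz = -54.
So MᵀM·[m, c]ᵀ = Mᵀz: [[343, 43]; [43, 7]]·[m, c]ᵀ = [-414, -54]ᵀ.
Eliminating c: 7·(row 1) − 43·(row 2) gives 552·m = 7·(-414) − 43·(-54) = -576, so m = -24/23.
Then c = ((-54) − 43·(-24/23))/7 = -30/23.

c = -1.30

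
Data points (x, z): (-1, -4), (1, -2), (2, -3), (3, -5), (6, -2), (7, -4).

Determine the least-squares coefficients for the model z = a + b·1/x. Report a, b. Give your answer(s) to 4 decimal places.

a = -3.4844, b = 0.7931

Compute the Gram sums: Σ1 = 6, Σ1/x = 8/7, Σ1/x·1/x = 2125/882.
For Mᵀz: Σz = -20, Σ1/x·z = -29/14.
MᵀM·[a, b]ᵀ = Mᵀz becomes [[6, 8/7]; [8/7, 2125/882]]·[a, b]ᵀ = [-20, -29/14]ᵀ.
Δ = 6·(2125/882) − (8/7)² = 1933/147.
a = ((-20)·(2125/882) − (8/7)·(-29/14))/(1933/147) = -20206/5799; b = (6·(-29/14) − (8/7)·(-20))/(1933/147) = 1533/1933.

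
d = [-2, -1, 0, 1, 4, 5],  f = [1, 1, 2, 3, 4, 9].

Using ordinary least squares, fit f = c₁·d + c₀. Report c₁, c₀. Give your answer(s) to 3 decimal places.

With design matrix M, MᵀM = [[47, 7]; [7, 6]] and Mᵀf = [61, 20]ᵀ.
Determinant 47·6 − 7² = 233.
c₁ = (61·6 − 7·20)/233 = 226/233; c₀ = (47·20 − 7·61)/233 = 513/233.

c₁ = 0.970, c₀ = 2.202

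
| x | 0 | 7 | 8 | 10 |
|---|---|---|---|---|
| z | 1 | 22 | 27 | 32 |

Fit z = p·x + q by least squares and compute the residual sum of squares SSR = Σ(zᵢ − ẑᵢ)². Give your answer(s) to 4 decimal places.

SSR = 1.8238

Sums needed: Σx·x = 213, Σx = 25, Σ1 = 4.
For Mᵀz: Σx·z = 690, Σz = 82.
MᵀM·[p, q]ᵀ = Mᵀz becomes [[213, 25]; [25, 4]]·[p, q]ᵀ = [690, 82]ᵀ.
Eliminating q: 4·(row 1) − 25·(row 2) gives 227·p = 4·690 − 25·82 = 710, so p = 710/227.
Then q = (82 − 25·(710/227))/4 = 216/227.
Residuals: 11/227, -192/227, 233/227, -52/227; SSR = 414/227.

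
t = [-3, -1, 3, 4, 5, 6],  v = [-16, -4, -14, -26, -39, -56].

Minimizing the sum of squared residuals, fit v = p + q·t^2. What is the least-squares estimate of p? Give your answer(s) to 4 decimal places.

p = -1.9328

XᵀX·[p, q]ᵀ = Xᵀv reads: 6·p + 96·q = -155;  96·p + 2340·q = -3681.
Determinant 6·2340 − 96² = 4824.
p = ((-155)·2340 − 96·(-3681))/4824 = -259/134; q = (6·(-3681) − 96·(-155))/4824 = -1201/804.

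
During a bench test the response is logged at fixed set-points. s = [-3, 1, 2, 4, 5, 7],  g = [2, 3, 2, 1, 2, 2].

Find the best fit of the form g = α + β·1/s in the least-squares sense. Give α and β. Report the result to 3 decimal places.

α = 1.773, β = 0.775

Forming AᵀA = [[6, 739/420]; [739/420, 261781/176400]] and Aᵀg = [12, 1793/420]ᵀ gives AᵀA·[α, β]ᵀ = Aᵀg.
det = 6·(261781/176400) − (739/420)² = 204913/35280.
α = (12·(261781/176400) − (739/420)·(1793/420))/(204913/35280) = 363269/204913; β = (6·(1793/420) − (739/420)·12)/(204913/35280) = 158760/204913.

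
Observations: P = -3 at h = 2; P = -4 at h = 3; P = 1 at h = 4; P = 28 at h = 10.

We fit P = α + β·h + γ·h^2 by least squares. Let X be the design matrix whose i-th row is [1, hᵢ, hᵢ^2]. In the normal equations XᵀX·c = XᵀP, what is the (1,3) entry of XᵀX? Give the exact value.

129

Row 1 ↔ basis 1, column 3 ↔ basis h^2, so (XᵀX)_{1,3} = Σᵢ h^2 = (1)·(4) + (1)·(9) + (1)·(16) + (1)·(100) = 129.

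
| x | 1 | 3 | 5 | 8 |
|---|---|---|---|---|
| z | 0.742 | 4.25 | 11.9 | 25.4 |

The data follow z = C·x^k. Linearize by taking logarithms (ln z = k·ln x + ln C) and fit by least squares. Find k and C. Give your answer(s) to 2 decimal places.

Linearized form: ln z = k·ln x + ln C. From the 4 transformed points,
Over the data: Σln x = 4.7875, Σ(ln x)² = 8.1213, Σln z = 6.8598, Σln x·ln z = 12.3019.
Normal system: [[8.1213, 4.7875]; [4.7875, 4]]·[k, ln C]ᵀ = [12.3019, 6.8598]ᵀ.
Δ = 8.1213·4 − (4.7875)² = 9.5652; k = (12.3019·4 − 4.7875·6.8598)/9.5652 = 1.71104, ln C = (8.1213·6.8598 − 4.7875·12.3019)/9.5652 = -0.33294, so C = exp(-0.33294) = 0.71681.

k = 1.71, C = 0.72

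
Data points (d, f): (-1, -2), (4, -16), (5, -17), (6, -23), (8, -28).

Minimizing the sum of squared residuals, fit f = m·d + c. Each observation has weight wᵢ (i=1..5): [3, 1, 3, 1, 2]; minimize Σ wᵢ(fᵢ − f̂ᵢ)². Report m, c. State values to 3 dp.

The normal system XᵀWX·[m, c]ᵀ = XᵀWf is [[258, 38]; [38, 10]]·[m, c]ᵀ = [-899, -152]ᵀ.
Eliminating c: 10·(row 1) − 38·(row 2) gives 1136·m = 10·(-899) − 38·(-152) = -3214, so m = -1607/568.
Then c = ((-152) − 38·(-1607/568))/10 = -2527/568.

m = -2.829, c = -4.449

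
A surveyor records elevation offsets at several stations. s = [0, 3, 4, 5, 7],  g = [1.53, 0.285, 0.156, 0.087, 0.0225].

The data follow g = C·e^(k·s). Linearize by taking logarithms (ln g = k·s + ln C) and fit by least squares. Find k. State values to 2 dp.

Linearized form: ln g = k·s + ln C. From the 5 transformed points,
Σs = 19.0000, Σ(s)² = 99.0000, Σln g = -8.9240, Σs·ln g = -49.9663.
Normal system: [[99.0000, 19.0000]; [19.0000, 5]]·[k, ln C]ᵀ = [-49.9663, -8.9240]ᵀ.
Δ = 99.0000·5 − (19.0000)² = 134.0000; k = (-49.9663·5 − 19.0000·-8.9240)/134.0000 = -0.59907, ln C = (99.0000·-8.9240 − 19.0000·-49.9663)/134.0000 = 0.49168.

k = -0.60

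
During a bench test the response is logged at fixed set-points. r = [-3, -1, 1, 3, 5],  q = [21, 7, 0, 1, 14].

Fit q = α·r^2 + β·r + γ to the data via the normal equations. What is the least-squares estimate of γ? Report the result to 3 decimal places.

γ = 1.850

The normal equations are: 789·α + 125·β + 45·γ = 555;  125·α + 45·β + 5·γ = 3;  45·α + 5·β + 5·γ = 43.
(Σr^2·r^2 = 789, Σr^2·r = 125, Σr^2 = 45, Σr·r = 45, Σr = 5, Σ1 = 5, Σr^2·q = 555, Σr·q = 3, Σq = 43.)
Solving the 3×3 system (Gaussian elimination) gives α = 31/28, β = -45/14, γ = 37/20.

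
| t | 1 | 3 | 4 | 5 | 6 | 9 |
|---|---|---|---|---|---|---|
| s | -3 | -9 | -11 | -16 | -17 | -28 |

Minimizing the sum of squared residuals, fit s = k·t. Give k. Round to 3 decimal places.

With design matrix X, XᵀX = [[168]] and Xᵀs = [-508]ᵀ.
Hence k = -508 / 168 ≈ -3.02381.

k = -3.024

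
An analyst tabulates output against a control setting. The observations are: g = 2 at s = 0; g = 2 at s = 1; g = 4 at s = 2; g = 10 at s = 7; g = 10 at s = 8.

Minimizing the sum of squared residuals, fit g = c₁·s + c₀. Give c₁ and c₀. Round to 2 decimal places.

The normal system XᵀX·[c₁, c₀]ᵀ = Xᵀg is [[118, 18]; [18, 5]]·[c₁, c₀]ᵀ = [160, 28]ᵀ.
Δ = 118·5 − 18² = 266.
c₁ = (160·5 − 18·28)/266 = 148/133; c₀ = (118·28 − 18·160)/266 = 212/133.

c₁ = 1.11, c₀ = 1.59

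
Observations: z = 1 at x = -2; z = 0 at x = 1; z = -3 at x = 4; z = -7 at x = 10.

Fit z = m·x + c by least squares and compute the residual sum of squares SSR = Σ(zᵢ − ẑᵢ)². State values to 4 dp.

SSR = 0.6857

Compute the Gram sums: Σx·x = 121, Σx = 13, Σ1 = 4.
Right-hand side: Σx·z = -84, Σz = -9.
Δ = 121·4 − 13² = 315.
m = ((-84)·4 − 13·(-9))/315 = -73/105; c = (121·(-9) − 13·(-84))/315 = 1/105.
Residuals: -2/5, 24/35, -8/35, -2/35; SSR = 24/35.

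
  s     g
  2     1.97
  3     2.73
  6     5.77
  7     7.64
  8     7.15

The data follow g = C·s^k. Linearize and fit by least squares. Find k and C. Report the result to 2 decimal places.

k = 1.01, C = 0.95

With ln gᵢ as the transformed response and ln sᵢ as the regressor:
AᵀA = [[13.0084, 7.6089]; [7.6089, 5]], rhs = [12.7610, 7.4355]ᵀ  (here Σln s = 7.6089, Σ(ln s)² = 13.0084, Σln g = 7.4355, Σln s·ln g = 12.7610).
Slope k = (n·Σln s·ln g − Σln s·Σln g)/(n·Σ(ln s)² − (Σln s)²) = (5·12.7610 − 7.6089·7.4355)/7.1473 = 1.01143; ln C = (Σln g − k·Σln s)/n = -0.05207, so C = exp(-0.05207) = 0.94926.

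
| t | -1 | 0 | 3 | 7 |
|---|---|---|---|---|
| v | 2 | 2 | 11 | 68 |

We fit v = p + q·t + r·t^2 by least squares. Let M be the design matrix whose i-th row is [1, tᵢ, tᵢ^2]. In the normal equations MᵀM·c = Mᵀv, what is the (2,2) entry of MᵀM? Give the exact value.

Row 2 ↔ basis t, column 2 ↔ basis t, so (MᵀM)_{2,2} = Σᵢ (t)·(t) = (-1)·(-1) + (0)·(0) + (3)·(3) + (7)·(7) = 59.

59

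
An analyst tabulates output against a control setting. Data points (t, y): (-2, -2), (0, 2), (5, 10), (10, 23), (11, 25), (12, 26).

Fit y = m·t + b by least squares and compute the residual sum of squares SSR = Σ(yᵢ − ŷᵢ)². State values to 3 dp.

SSR = 5.320

MᵀM·[m, b]ᵀ = Mᵀy reads: 394·m + 36·b = 871;  36·m + 6·b = 84.
(Σt·t = 394, Σt = 36, Σ1 = 6, Σt·y = 871, Σy = 84.)
Eliminating b: 6·(row 1) − 36·(row 2) gives 1068·m = 6·871 − 36·84 = 2202, so m = 367/178.
Then b = (84 − 36·(367/178))/6 = 145/89.
Residuals: 44/89, 33/89, -345/178, 67/89, 123/178, -33/89; SSR = 947/178.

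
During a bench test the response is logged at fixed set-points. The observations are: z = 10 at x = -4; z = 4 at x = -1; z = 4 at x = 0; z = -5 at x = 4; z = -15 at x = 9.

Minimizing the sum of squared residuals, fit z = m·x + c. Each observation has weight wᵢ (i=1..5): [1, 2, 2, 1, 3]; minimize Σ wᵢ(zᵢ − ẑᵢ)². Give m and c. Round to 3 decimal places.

Normal-equation sums: Σwᵢ·x·x = 277, Σwᵢ·x = 25, Σwᵢ·1 = 9.
Right-hand side: Σwᵢ·x·z = -473, Σwᵢ·z = -24.
AᵀWA·[m, c]ᵀ = AᵀWz becomes [[277, 25]; [25, 9]]·[m, c]ᵀ = [-473, -24]ᵀ.
det = 277·9 − 25² = 1868.
m = ((-473)·9 − 25·(-24))/1868 = -3657/1868; c = (277·(-24) − 25·(-473))/1868 = 5177/1868.

m = -1.958, c = 2.771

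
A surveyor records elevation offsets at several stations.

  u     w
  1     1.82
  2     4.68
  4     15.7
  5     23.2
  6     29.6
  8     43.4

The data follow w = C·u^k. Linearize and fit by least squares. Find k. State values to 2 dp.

Taking logs, ln w = k·ln u + ln C, so regress ln w on ln u.
Σln u = 7.5601, Σ(ln u)² = 12.5270, Σln w = 15.1982, Σln u·ln w = 23.8580.
Normal system: [[12.5270, 7.5601]; [7.5601, 6]]·[k, ln C]ᵀ = [23.8580, 15.1982]ᵀ.
Δ = 12.5270·6 − (7.5601)² = 18.0074; k = (23.8580·6 − 7.5601·15.1982)/18.0074 = 1.56871, ln C = (12.5270·15.1982 − 7.5601·23.8580)/18.0074 = 0.55644.

k = 1.57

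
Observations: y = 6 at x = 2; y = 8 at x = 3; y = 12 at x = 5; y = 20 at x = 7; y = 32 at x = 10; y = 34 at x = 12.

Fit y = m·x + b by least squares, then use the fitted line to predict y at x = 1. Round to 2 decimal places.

ŷ = 1.92

The normal equations are: 331·m + 39·b = 964;  39·m + 6·b = 112.
(Σx·x = 331, Σx = 39, Σ1 = 6, Σx·y = 964, Σy = 112.)
det = 331·6 − 39² = 465.
m = (964·6 − 39·112)/465 = 472/155; b = (331·112 − 39·964)/465 = -524/465.
At x = 1: ŷ = (472/155)·(1) + (-524/465)·(1) = 892/465.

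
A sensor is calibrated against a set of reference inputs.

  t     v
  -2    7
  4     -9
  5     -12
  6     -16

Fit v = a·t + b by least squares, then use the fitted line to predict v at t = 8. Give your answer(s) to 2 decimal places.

Normal-equation sums: Σt·t = 81, Σt = 13, Σ1 = 4.
And Σt·v = -206, Σv = -30.
So MᵀM·[a, b]ᵀ = Mᵀv: [[81, 13]; [13, 4]]·[a, b]ᵀ = [-206, -30]ᵀ.
Δ = 81·4 − 13² = 155.
a = ((-206)·4 − 13·(-30))/155 = -14/5; b = (81·(-30) − 13·(-206))/155 = 8/5.
At t = 8: v̂ = (-14/5)·(8) + (8/5)·(1) = -104/5.

v̂ = -20.80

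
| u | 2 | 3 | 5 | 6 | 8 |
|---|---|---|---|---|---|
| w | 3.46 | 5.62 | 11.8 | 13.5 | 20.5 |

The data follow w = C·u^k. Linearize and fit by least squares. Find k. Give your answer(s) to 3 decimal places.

Linearized form: ln w = k·ln u + ln C. From the 5 transformed points,
Σln u = 7.2724, Σ(ln u)² = 11.8122, Σln w = 11.0588, Σln u·ln w = 17.6734.
Normal system: [[11.8122, 7.2724]; [7.2724, 5]]·[k, ln C]ᵀ = [17.6734, 11.0588]ᵀ.
Δ = 11.8122·5 − (7.2724)² = 6.1731; k = (17.6734·5 − 7.2724·11.0588)/6.1731 = 1.28670, ln C = (11.8122·11.0588 − 7.2724·17.6734)/6.1731 = 0.34029.

k = 1.287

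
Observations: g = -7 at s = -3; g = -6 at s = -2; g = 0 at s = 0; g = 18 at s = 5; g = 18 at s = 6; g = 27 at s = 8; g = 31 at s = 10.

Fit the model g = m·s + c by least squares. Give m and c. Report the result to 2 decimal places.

From the data, Σs·s = 238, Σs = 24, Σ1 = 7.
Right-hand side: Σs·g = 757, Σg = 81.
MᵀM·[m, c]ᵀ = Mᵀg becomes [[238, 24]; [24, 7]]·[m, c]ᵀ = [757, 81]ᵀ.
Eliminating c: 7·(row 1) − 24·(row 2) gives 1090·m = 7·757 − 24·81 = 3355, so m = 671/218.
Then c = (81 − 24·(671/218))/7 = 111/109.

m = 3.08, c = 1.02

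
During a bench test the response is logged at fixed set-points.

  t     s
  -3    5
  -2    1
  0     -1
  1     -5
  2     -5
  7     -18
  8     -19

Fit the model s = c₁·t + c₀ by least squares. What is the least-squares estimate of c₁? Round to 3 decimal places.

c₁ = -2.171

Forming MᵀM = [[131, 13]; [13, 7]] and Mᵀs = [-310, -42]ᵀ gives MᵀM·[c₁, c₀]ᵀ = Mᵀs.
Eliminating c₀: 7·(row 1) − 13·(row 2) gives 748·c₁ = 7·(-310) − 13·(-42) = -1624, so c₁ = -406/187.
Then c₀ = ((-42) − 13·(-406/187))/7 = -368/187.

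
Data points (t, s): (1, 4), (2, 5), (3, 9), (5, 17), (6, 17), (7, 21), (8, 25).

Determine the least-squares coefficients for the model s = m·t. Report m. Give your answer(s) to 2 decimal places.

The normal system XᵀX·[m]ᵀ = Xᵀs is [[188]]·[m]ᵀ = [575]ᵀ.
Hence m = 575 / 188 ≈ 3.05851.

m = 3.06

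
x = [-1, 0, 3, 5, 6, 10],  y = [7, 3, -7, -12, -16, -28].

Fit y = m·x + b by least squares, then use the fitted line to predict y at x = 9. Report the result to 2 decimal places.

ŷ = -25.10

Setting ∂/∂m … = 0 gives: 171·m + 23·b = -464;  23·m + 6·b = -53.
Determinant 171·6 − 23² = 497.
m = ((-464)·6 − 23·(-53))/497 = -1565/497; b = (171·(-53) − 23·(-464))/497 = 1609/497.
At x = 9: ŷ = (-1565/497)·(9) + (1609/497)·(1) = -12476/497.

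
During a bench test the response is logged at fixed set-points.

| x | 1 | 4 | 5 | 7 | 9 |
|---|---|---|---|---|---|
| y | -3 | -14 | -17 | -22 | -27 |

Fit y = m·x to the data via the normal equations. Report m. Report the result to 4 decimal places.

m = -3.1453

Setting ∂/∂m … = 0 gives: 172·m = -541.
(Σx·x = 172, Σx·y = -541.)
Hence m = -541 / 172 ≈ -3.14535.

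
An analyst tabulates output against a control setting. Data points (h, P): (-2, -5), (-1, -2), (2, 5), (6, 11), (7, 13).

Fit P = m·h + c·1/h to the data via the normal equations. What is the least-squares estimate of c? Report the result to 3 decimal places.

c = 0.912

Sums needed: Σh·h = 94, Σh·1/h = 5, Σ1/h·1/h = 2731/1764.
And Σh·P = 179, Σ1/h·P = 449/42.
Eliminating c: (2731/1764)·(row 1) − 5·(row 2) gives (106307/882)·m = (2731/1764)·179 − 5·(449/42) = 394559/1764, so m = 394559/212614.
Then c = ((449/42) − 5·(394559/212614))/(2731/1764) = 96936/106307.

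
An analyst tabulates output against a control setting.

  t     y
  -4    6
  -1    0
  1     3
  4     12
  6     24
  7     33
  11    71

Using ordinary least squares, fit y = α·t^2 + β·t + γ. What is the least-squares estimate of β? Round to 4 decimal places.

β = 0.8685

The normal system MᵀM·[α, β, γ]ᵀ = Mᵀy is [[18852, 1890, 240]; [1890, 240, 24]; [240, 24, 7]]·[α, β, γ]ᵀ = [11363, 1183, 149]ᵀ.
Row-reducing yields α = 313997/626118, β = 543775/626118, γ = 116231/104353.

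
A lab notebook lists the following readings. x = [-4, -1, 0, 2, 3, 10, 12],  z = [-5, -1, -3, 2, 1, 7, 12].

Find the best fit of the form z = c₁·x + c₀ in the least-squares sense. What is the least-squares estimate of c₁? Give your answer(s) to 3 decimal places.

c₁ = 0.982

The normal equations are: 274·c₁ + 22·c₀ = 242;  22·c₁ + 7·c₀ = 13.
Eliminating c₀: 7·(row 1) − 22·(row 2) gives 1434·c₁ = 7·242 − 22·13 = 1408, so c₁ = 704/717.
Then c₀ = (13 − 22·(704/717))/7 = -881/717.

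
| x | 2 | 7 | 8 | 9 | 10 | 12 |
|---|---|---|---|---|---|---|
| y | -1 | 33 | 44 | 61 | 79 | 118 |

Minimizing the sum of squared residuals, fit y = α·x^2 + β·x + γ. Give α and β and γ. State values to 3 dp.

α = 1.046, β = -2.693, γ = 0.142

Sums needed: Σx^2·x^2 = 43810, Σx^2·x = 4320, Σx^2 = 442, Σx·x = 442, Σx = 48, Σ1 = 6.
And Σx^2·y = 34262, Σx·y = 3336, Σy = 334.
Row-reducing yields α = 14831/14177, β = -38172/14177, γ = 2012/14177.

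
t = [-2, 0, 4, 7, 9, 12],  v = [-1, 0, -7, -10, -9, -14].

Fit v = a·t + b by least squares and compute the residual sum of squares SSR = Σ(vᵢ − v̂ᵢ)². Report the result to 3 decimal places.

The normal equations are: 294·a + 30·b = -345;  30·a + 6·b = -41.
Eliminating b: 6·(row 1) − 30·(row 2) gives 864·a = 6·(-345) − 30·(-41) = -840, so a = -35/36.
Then b = ((-41) − 30·(-35/36))/6 = -71/36.
Residuals: -35/36, 71/36, -41/36, -11/9, 31/18, -13/36; SSR = 193/18.

SSR = 10.722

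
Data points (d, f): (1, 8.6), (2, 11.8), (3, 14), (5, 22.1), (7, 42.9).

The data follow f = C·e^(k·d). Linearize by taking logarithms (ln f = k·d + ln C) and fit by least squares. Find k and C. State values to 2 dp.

k = 0.26, C = 6.64

Let Y = ln f. Fitting Y = k·d + ln C by least squares:
Σd = 18.0000, Σ(d)² = 88.0000, Σln f = 14.1134, Σd·ln f = 56.7951.
Normal system: [[88.0000, 18.0000]; [18.0000, 5]]·[k, ln C]ᵀ = [56.7951, 14.1134]ᵀ.
Δ = 88.0000·5 − (18.0000)² = 116.0000; k = (56.7951·5 − 18.0000·14.1134)/116.0000 = 0.25806, ln C = (88.0000·14.1134 − 18.0000·56.7951)/116.0000 = 1.89366, so C = exp(1.89366) = 6.64362.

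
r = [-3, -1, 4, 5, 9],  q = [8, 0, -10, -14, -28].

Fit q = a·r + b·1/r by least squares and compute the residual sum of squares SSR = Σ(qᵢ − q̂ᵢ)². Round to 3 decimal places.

SSR = 3.129

The normal system MᵀM·[a, b]ᵀ = Mᵀq is [[132, 5]; [5, 39721/32400]]·[a, b]ᵀ = [-386, -997/90]ᵀ.
Determinant 132·(39721/32400) − 5² = 369431/2700.
a = ((-386)·(39721/32400) − 5·(-997/90))/(369431/2700) = -6768853/2216586; b = (132·(-997/90) − 5·(-386))/(369431/2700) = 1262880/369431.
Residuals: -553/25478, 808427/2216586, 1507616/1108293, 1296605/2216586, -662217/738862; SSR = 3468275/1108293.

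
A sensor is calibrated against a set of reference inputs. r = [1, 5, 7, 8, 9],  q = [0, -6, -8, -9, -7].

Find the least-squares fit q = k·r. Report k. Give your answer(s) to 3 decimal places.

k = -1.005

The normal system MᵀM·[k]ᵀ = Mᵀq is [[220]]·[k]ᵀ = [-221]ᵀ.
Hence k = -221 / 220 ≈ -1.00455.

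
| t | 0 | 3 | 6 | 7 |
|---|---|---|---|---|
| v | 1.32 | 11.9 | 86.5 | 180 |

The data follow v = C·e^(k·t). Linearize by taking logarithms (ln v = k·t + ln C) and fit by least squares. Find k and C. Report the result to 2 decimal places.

Linearized form: ln v = k·t + ln C. From the 4 transformed points,
AᵀA = [[94.0000, 16.0000]; [16.0000, 4]], rhs = [70.5412, 12.4073]ᵀ  (here Σt = 16.0000, Σ(t)² = 94.0000, Σln v = 12.4073, Σt·ln v = 70.5412).
Solving (det = 120.0000): k = 0.69707, ln C = 0.31354, so C = exp(0.31354) = 1.36826.

k = 0.70, C = 1.37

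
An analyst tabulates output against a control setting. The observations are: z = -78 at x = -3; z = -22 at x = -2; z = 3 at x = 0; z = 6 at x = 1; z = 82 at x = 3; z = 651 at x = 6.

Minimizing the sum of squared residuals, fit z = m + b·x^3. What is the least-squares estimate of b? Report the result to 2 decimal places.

b = 3.00

AᵀA·[m, b]ᵀ = Aᵀz reads: 6·m + 209·b = 642;  209·m + 48179·b = 145118.
(Σ1 = 6, Σx^3 = 209, Σx^3·x^3 = 48179, Σz = 642, Σx^3·z = 145118.)
Δ = 6·48179 − 209² = 245393.
m = (642·48179 − 209·145118)/245393 = 601256/245393; b = (6·145118 − 209·642)/245393 = 736530/245393.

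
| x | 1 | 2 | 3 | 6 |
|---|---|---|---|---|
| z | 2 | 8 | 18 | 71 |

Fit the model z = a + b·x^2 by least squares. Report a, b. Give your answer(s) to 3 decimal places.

MᵀM·[a, b]ᵀ = Mᵀz reads: 4·a + 50·b = 99;  50·a + 1394·b = 2752.
(Σ1 = 4, Σx^2 = 50, Σx^2·x^2 = 1394, Σz = 99, Σx^2·z = 2752.)
Δ = 4·1394 − 50² = 3076.
a = (99·1394 − 50·2752)/3076 = 203/1538; b = (4·2752 − 50·99)/3076 = 3029/1538.

a = 0.132, b = 1.969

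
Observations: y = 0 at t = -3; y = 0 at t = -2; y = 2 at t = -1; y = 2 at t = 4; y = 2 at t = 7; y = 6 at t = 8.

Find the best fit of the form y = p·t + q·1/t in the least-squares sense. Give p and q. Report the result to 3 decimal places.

p = 0.591, q = -2.746

With design matrix A, AᵀA = [[143, 6]; [6, 41197/28224]] and Aᵀy = [68, -13/28]ᵀ.
Eliminating q: (41197/28224)·(row 1) − 6·(row 2) gives (4875107/28224)·p = (41197/28224)·68 − 6·(-13/28) = 720005/7056, so p = 2880020/4875107.
Then q = ((-13/28) − 6·(2880020/4875107))/(41197/28224) = -13389264/4875107.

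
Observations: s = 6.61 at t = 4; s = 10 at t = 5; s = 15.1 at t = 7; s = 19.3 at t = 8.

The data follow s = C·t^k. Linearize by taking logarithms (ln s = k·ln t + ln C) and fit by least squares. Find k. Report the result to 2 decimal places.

k = 1.49

Let Y = ln s. Fitting Y = k·ln t + ln C by least squares:
Σln t = 7.0211, Σ(ln t)² = 12.6227, Σln s = 9.8660, Σln t·ln s = 17.7619.
Equations: 12.6227·k + 7.0211·ln C = 17.7619;  7.0211·k + 4·ln C = 9.8660.
Δ = 12.6227·4 − (7.0211)² = 1.1954; k = (17.7619·4 − 7.0211·9.8660)/1.1954 = 1.48731, ln C = (12.6227·9.8660 − 7.0211·17.7619)/1.1954 = -0.14414.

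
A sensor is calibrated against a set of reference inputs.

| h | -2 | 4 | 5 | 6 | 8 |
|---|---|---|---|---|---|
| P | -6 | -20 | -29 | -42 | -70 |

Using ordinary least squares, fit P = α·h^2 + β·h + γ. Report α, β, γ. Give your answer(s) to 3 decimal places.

α = -1.019, β = -0.317, γ = -2.527

The normal system XᵀX·[α, β, γ]ᵀ = XᵀP is [[6289, 909, 145]; [909, 145, 21]; [145, 21, 5]]·[α, β, γ]ᵀ = [-7061, -1025, -167]ᵀ.
Row-reducing yields α = -4516/4433, β = -2807/8866, γ = -2037/806.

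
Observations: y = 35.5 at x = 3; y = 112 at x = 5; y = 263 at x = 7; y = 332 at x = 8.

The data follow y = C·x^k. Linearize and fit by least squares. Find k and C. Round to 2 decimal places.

Taking logs, ln y = k·ln x + ln C, so regress ln y on ln x.
Over the data: Σln x = 6.7334, Σ(ln x)² = 11.9079, Σln y = 19.6653, Σln x·ln y = 34.4300.
Normal system: [[11.9079, 6.7334]; [6.7334, 4]]·[k, ln C]ᵀ = [34.4300, 19.6653]ᵀ.
Solving (det = 2.2928): k = 2.31397, ln C = 1.02110, so C = exp(1.02110) = 2.77625.

k = 2.31, C = 2.78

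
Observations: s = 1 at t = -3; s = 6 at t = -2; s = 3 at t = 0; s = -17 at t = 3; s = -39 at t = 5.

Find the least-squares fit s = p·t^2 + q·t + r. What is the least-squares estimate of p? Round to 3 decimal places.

p = -1.093

Compute the Gram sums: Σt^2·t^2 = 803, Σt^2·t = 117, Σt^2 = 47, Σt·t = 47, Σt = 3, Σ1 = 5.
Moment sums: Σt^2·s = -1095, Σt·s = -261, Σs = -46.
Row-reducing yields p = -23059/21102, q = -21221/7034, r = 30407/10551.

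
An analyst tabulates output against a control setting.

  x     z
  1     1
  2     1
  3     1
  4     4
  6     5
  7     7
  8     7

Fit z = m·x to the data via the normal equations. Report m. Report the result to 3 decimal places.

Forming AᵀA = [[179]] and Aᵀz = [157]ᵀ gives AᵀA·[m]ᵀ = Aᵀz.
Hence m = 157 / 179 ≈ 0.877095.

m = 0.877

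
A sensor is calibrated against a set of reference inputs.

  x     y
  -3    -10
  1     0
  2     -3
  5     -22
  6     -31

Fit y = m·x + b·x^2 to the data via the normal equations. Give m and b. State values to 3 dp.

From the data, Σx·x = 75, Σx·x^2 = 323, Σx^2·x^2 = 2019.
And Σx·y = -272, Σx^2·y = -1768.
MᵀM·[m, b]ᵀ = Mᵀy becomes [[75, 323]; [323, 2019]]·[m, b]ᵀ = [-272, -1768]ᵀ.
Determinant 75·2019 − 323² = 47096.
m = ((-272)·2019 − 323·(-1768))/47096 = 391/841; b = (75·(-1768) − 323·(-272))/47096 = -799/841.

m = 0.465, b = -0.950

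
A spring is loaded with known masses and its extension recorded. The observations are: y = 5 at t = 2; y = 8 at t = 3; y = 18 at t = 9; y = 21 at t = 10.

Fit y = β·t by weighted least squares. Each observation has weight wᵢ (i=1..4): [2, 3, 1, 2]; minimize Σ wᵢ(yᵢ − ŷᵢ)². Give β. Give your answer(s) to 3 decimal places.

Compute the Gram sums: Σwᵢ·t·t = 316.
For AᵀWy: Σwᵢ·t·y = 674.
So AᵀWA·[β]ᵀ = AᵀWy: [[316]]·[β]ᵀ = [674]ᵀ.
Hence β = 674 / 316 ≈ 2.13291.

β = 2.133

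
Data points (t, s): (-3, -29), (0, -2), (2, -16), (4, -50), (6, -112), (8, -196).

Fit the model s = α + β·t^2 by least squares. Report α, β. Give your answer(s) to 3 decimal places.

α = -2.428, β = -3.027

From the data, Σ1 = 6, Σt^2 = 129, Σt^2·t^2 = 5745.
Right-hand side: Σs = -405, Σt^2·s = -17701.
det = 6·5745 − 129² = 17829.
α = ((-405)·5745 − 129·(-17701))/17829 = -14432/5943; β = (6·(-17701) − 129·(-405))/17829 = -17987/5943.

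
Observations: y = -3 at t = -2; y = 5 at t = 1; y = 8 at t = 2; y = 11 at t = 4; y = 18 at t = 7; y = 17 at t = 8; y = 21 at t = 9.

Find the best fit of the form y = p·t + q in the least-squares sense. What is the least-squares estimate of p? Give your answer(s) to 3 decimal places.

p = 2.053

Compute the Gram sums: Σt·t = 219, Σt = 29, Σ1 = 7.
And Σt·y = 522, Σy = 77.
Δ = 219·7 − 29² = 692.
p = (522·7 − 29·77)/692 = 1421/692; q = (219·77 − 29·522)/692 = 1725/692.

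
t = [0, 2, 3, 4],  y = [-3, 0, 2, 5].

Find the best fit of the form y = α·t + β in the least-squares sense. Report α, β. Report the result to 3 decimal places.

Setting ∂/∂α … = 0 gives: 29·α + 9·β = 26;  9·α + 4·β = 4.
Δ = 29·4 − 9² = 35.
α = (26·4 − 9·4)/35 = 68/35; β = (29·4 − 9·26)/35 = -118/35.

α = 1.943, β = -3.371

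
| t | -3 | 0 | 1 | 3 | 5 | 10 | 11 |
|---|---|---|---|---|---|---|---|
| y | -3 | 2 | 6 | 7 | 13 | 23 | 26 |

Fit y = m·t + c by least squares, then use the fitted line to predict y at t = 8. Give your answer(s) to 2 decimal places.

ŷ = 19.11

Sums needed: Σt·t = 265, Σt = 27, Σ1 = 7.
For Mᵀy: Σt·y = 617, Σy = 74.
So MᵀM·[m, c]ᵀ = Mᵀy: [[265, 27]; [27, 7]]·[m, c]ᵀ = [617, 74]ᵀ.
Eliminating c: 7·(row 1) − 27·(row 2) gives 1126·m = 7·617 − 27·74 = 2321, so m = 2321/1126.
Then c = (74 − 27·(2321/1126))/7 = 2951/1126.
At t = 8: ŷ = (2321/1126)·(8) + (2951/1126)·(1) = 21519/1126.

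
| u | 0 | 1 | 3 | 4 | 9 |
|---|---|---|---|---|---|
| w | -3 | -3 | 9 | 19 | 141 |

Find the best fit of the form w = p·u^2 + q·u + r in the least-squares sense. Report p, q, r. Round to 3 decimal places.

Normal-equation sums: Σu^2·u^2 = 6899, Σu^2·u = 821, Σu^2 = 107, Σu·u = 107, Σu = 17, Σ1 = 5.
And Σu^2·w = 11803, Σu·w = 1369, Σw = 163.
Row-reducing yields p = 2539/1232, q = -3191/1232, r = -151/56.

p = 2.061, q = -2.590, r = -2.696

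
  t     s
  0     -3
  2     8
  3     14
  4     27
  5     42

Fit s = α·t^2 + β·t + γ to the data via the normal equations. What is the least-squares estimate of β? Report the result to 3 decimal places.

AᵀA·[α, β, γ]ᵀ = Aᵀs reads: 978·α + 224·β + 54·γ = 1640;  224·α + 54·β + 14·γ = 376;  54·α + 14·β + 5·γ = 88.
Row-reducing yields α = 964/679, β = 172/97, γ = -1832/679.

β = 1.773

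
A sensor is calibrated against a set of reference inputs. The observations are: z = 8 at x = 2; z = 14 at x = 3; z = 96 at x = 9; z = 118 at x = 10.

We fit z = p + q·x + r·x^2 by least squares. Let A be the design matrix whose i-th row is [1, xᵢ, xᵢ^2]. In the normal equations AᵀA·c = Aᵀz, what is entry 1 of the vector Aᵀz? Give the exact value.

236

Entry 1 ↔ basis 1, so (Aᵀz)_{1} = Σᵢ zᵢ = (1)·(8) + (1)·(14) + (1)·(96) + (1)·(118) = 236.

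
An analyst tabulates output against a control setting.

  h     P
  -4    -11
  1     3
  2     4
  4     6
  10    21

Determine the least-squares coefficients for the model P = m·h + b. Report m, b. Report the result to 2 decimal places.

Forming AᵀA = [[137, 13]; [13, 5]] and AᵀP = [289, 23]ᵀ gives AᵀA·[m, b]ᵀ = AᵀP.
det = 137·5 − 13² = 516.
m = (289·5 − 13·23)/516 = 191/86; b = (137·23 − 13·289)/516 = -101/86.

m = 2.22, b = -1.17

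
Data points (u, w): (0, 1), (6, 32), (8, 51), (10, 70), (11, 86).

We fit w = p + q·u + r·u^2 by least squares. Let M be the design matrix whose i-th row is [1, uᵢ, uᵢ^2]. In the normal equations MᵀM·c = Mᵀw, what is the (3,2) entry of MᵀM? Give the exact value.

3059

Row 3 ↔ basis u^2, column 2 ↔ basis u, so (MᵀM)_{3,2} = Σᵢ (u^2)·(u) = (0)·(0) + (36)·(6) + (64)·(8) + (100)·(10) + (121)·(11) = 3059.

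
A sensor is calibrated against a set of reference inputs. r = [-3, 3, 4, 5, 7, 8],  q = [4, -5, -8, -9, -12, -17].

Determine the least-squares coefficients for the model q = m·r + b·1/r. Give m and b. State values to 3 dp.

Entries of XᵀX: Σr·r = 172, Σr·1/r = 6, Σ1/r·1/r = 254549/705600.
Moment sums: Σr·q = -324, Σ1/r·q = -2979/280.
So XᵀX·[m, b]ᵀ = Xᵀq: [[172, 6]; [6, 254549/705600]]·[m, b]ᵀ = [-324, -2979/280]ᵀ.
Determinant 172·(254549/705600) − 6² = 4595207/176400.
m = ((-324)·(254549/705600) − 6·(-2979/280))/(4595207/176400) = -9357849/4595207; b = (172·(-2979/280) − 6·(-324))/(4595207/176400) = 20117160/4595207.

m = -2.036, b = 4.378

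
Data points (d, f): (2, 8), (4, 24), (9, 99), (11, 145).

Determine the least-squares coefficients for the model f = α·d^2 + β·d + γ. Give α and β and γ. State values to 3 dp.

α = 1.071, β = 1.241, γ = 1.468

Entries of MᵀM: Σd^2·d^2 = 21474, Σd^2·d = 2132, Σd^2 = 222, Σd·d = 222, Σd = 26, Σ1 = 4.
Right-hand side: Σd^2·f = 25980, Σd·f = 2598, Σf = 276.
Row-reducing yields α = 15/14, β = 921/742, γ = 1089/742.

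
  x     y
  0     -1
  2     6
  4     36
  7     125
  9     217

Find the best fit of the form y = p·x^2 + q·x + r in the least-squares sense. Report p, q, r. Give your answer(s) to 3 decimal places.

With design matrix M, MᵀM = [[9234, 1144, 150]; [1144, 150, 22]; [150, 22, 5]] and Mᵀy = [24302, 2984, 383]ᵀ.
Inverting the 3×3 Gram matrix, [p, q, r]ᵀ = [66224/21991, -65611/21991, -13521/21991]ᵀ.

p = 3.011, q = -2.984, r = -0.615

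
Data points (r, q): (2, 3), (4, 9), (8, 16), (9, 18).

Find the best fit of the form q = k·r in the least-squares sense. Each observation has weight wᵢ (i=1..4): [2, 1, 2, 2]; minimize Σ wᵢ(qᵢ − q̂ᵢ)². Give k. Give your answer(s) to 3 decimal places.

Sums needed: Σwᵢ·r·r = 314.
Right-hand side: Σwᵢ·r·q = 628.
So MᵀWM·[k]ᵀ = MᵀWq: [[314]]·[k]ᵀ = [628]ᵀ.
Hence k = 628 / 314 ≈ 2.

k = 2.000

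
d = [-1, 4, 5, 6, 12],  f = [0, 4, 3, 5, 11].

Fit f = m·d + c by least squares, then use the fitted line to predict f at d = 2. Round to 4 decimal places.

Setting ∂/∂m … = 0 gives: 222·m + 26·c = 193;  26·m + 5·c = 23.
(Σd·d = 222, Σd = 26, Σ1 = 5, Σd·f = 193, Σf = 23.)
Eliminating c: 5·(row 1) − 26·(row 2) gives 434·m = 5·193 − 26·23 = 367, so m = 367/434.
Then c = (23 − 26·(367/434))/5 = 44/217.
At d = 2: f̂ = (367/434)·(2) + (44/217)·(1) = 411/217.

f̂ = 1.8940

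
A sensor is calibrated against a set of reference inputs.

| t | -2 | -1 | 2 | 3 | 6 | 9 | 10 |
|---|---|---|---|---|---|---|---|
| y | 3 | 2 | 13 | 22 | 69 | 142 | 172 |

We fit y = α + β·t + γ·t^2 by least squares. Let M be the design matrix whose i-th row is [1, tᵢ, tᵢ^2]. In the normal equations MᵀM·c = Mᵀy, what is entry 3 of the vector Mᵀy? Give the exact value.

Entry 3 ↔ basis t^2, so (Mᵀy)_{3} = Σᵢ (t^2)·yᵢ = (4)·(3) + (1)·(2) + (4)·(13) + (9)·(22) + (36)·(69) + (81)·(142) + (100)·(172) = 31450.

31450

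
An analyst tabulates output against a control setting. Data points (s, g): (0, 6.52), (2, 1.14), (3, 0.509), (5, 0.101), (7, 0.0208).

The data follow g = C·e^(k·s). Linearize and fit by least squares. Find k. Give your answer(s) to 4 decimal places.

Let Y = ln g. Fitting Y = k·s + ln C by least squares:
Over the data: Σs = 17.0000, Σ(s)² = 87.0000, Σln g = -4.8348, Σs·ln g = -40.3367.
Normal system: [[87.0000, 17.0000]; [17.0000, 5]]·[k, ln C]ᵀ = [-40.3367, -4.8348]ᵀ.
Slope k = (n·Σs·ln g − Σs·Σln g)/(n·Σ(s)² − (Σs)²) = (5·-40.3367 − 17.0000·-4.8348)/146.0000 = -0.81843; ln C = (Σln g − k·Σs)/n = 1.81570.

k = -0.8184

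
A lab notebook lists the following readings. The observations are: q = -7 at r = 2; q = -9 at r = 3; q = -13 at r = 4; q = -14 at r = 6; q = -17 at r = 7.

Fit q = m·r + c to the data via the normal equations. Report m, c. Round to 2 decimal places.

From the data, Σr·r = 114, Σr = 22, Σ1 = 5.
For Xᵀq: Σr·q = -296, Σq = -60.
Determinant 114·5 − 22² = 86.
m = ((-296)·5 − 22·(-60))/86 = -80/43; c = (114·(-60) − 22·(-296))/86 = -164/43.

m = -1.86, c = -3.81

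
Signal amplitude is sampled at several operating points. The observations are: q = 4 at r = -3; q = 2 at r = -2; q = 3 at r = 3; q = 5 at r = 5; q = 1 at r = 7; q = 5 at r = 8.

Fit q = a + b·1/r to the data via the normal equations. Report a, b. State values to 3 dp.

The normal system AᵀA·[a, b]ᵀ = Aᵀq is [[6, -9/280]; [-9/280, 386849/705600]]·[a, b]ᵀ = [20, 73/168]ᵀ.
Δ = 6·(386849/705600) − (-9/280)² = 154691/47040.
a = (20·(386849/705600) − (-9/280)·(73/168))/(154691/47040) = 1549367/464073; b = (6·(73/168) − (-9/280)·20)/(154691/47040) = 152880/154691.

a = 3.339, b = 0.988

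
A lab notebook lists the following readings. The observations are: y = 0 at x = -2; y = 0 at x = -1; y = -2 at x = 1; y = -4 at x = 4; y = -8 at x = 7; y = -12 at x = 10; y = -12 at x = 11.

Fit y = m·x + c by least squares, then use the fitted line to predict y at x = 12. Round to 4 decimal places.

From the data, Σx·x = 292, Σx = 30, Σ1 = 7.
And Σx·y = -326, Σy = -38.
Eliminating c: 7·(row 1) − 30·(row 2) gives 1144·m = 7·(-326) − 30·(-38) = -1142, so m = -571/572.
Then c = ((-38) − 30·(-571/572))/7 = -329/286.
At x = 12: ŷ = (-571/572)·(12) + (-329/286)·(1) = -3755/286.

ŷ = -13.1294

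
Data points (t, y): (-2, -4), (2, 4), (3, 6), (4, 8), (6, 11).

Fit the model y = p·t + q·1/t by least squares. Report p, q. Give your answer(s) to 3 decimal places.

p = 1.856, q = 0.791

Compute the Gram sums: Σt·t = 69, Σt·1/t = 5, Σ1/t·1/t = 101/144.
For Mᵀy: Σt·y = 132, Σ1/t·y = 59/6.
So MᵀM·[p, q]ᵀ = Mᵀy: [[69, 5]; [5, 101/144]]·[p, q]ᵀ = [132, 59/6]ᵀ.
Δ = 69·(101/144) − 5² = 1123/48.
p = (132·(101/144) − 5·(59/6))/(1123/48) = 2084/1123; q = (69·(59/6) − 5·132)/(1123/48) = 888/1123.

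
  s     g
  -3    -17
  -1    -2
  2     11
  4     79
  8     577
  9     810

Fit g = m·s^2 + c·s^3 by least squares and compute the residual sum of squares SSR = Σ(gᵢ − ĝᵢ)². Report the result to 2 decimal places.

The normal system XᵀX·[m, c]ᵀ = Xᵀg is [[11011, 92629]; [92629, 798475]]·[m, c]ᵀ = [103691, 891519]ᵀ.
Eliminating c: 798475·(row 1) − 92629·(row 2) gives 211876584·m = 798475·103691 − 92629·891519 = 214157774, so m = 107078887/105938292.
Then c = (891519 − 92629·(107078887/105938292))/798475 = 105861035/105938292.
Residuals: 15597833/17656382, -53273609/26484573, -27470654/26484573, -9936947/8828191, 18123949/26484573, -6011307/17656382; SSR = 410698823/52969146.

SSR = 7.75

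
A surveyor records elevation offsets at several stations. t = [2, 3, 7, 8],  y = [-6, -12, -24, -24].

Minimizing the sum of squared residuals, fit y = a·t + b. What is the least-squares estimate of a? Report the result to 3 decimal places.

a = -3.000

Forming AᵀA = [[126, 20]; [20, 4]] and Aᵀy = [-408, -66]ᵀ gives AᵀA·[a, b]ᵀ = Aᵀy.
Eliminating b: 4·(row 1) − 20·(row 2) gives 104·a = 4·(-408) − 20·(-66) = -312, so a = -3.
Then b = ((-66) − 20·(-3))/4 = -3/2.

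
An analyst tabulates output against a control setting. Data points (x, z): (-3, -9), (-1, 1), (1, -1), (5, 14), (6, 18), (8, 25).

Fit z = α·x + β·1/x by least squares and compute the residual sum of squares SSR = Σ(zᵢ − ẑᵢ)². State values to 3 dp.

SSR = 1.848

With design matrix A, AᵀA = [[136, 6]; [6, 31601/14400]] and Aᵀz = [403, 397/40]ᵀ.
Eliminating β: (31601/14400)·(row 1) − 6·(row 2) gives (472417/1800)·α = (31601/14400)·403 − 6·(397/40) = 11877683/14400, so α = 11877683/3779336.
Then β = ((397/40) − 6·(11877683/3779336))/(31601/14400) = -1922760/472417.
Residuals: -3508335/3779336, 274939/3779336, -274939/3779336, -3401295/3779336, -337185/1889668, 173087/472417; SSR = 6985503/3779336.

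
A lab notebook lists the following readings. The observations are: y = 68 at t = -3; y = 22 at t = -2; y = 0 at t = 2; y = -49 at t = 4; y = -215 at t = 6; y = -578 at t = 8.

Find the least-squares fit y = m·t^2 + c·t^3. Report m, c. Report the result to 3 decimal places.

AᵀA·[m, c]ᵀ = Aᵀy reads: 5761·m + 41325·c = -44816;  41325·m + 313753·c = -347524.
Determinant 5761·313753 − 41325² = 99775408.
m = ((-44816)·313753 − 41325·(-347524))/99775408 = 75068713/24943852; c = (5761·(-347524) − 41325·(-44816))/99775408 = -37516141/24943852.

m = 3.010, c = -1.504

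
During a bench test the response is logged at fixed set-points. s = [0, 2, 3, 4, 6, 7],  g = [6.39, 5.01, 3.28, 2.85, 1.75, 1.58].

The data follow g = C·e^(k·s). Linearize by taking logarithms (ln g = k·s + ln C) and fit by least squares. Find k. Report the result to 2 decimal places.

Linearized form: ln g = k·s + ln C. From the 6 transformed points,
Σs = 22.0000, Σ(s)² = 114.0000, Σln g = 6.7184, Σs·ln g = 17.5353.
Equations: 114.0000·k + 22.0000·ln C = 17.5353;  22.0000·k + 6·ln C = 6.7184.
Slope k = (n·Σs·ln g − Σs·Σln g)/(n·Σ(s)² − (Σs)²) = (6·17.5353 − 22.0000·6.7184)/200.0000 = -0.21296; ln C = (Σln g − k·Σs)/n = 1.90058.

k = -0.21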